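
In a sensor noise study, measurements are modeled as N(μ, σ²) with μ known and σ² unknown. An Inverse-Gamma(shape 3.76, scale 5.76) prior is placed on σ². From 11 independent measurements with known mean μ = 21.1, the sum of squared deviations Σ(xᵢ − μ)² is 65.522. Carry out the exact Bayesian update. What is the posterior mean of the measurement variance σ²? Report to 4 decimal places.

4.6636

With known mean μ and an Inverse-Gamma(α, β) prior on σ², the Normal likelihood is conjugate: posterior is Inv-Gamma(α + n/2, β + Σ(xᵢ−μ)²/2).
Posterior: Inv-Gamma(3.76 + 11/2, 5.76 + 65.522/2) = Inv-Gamma(9.26, 38.5210).
E[σ²|data] = β/(α−1) = 38.5210/8.26 = 4.6636.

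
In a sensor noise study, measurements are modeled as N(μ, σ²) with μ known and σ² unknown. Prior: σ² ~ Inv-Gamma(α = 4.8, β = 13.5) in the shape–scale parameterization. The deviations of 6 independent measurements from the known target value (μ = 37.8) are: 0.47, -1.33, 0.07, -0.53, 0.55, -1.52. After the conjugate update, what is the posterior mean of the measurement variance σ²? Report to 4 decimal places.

2.3447

With known mean μ and an Inverse-Gamma(α, β) prior on σ², the Normal likelihood is conjugate: posterior is Inv-Gamma(α + n/2, β + Σ(xᵢ−μ)²/2).
Σ(xᵢ−μ)² = (0.47)² + (-1.33)² + (0.07)² + (-0.53)² + (0.55)² + (-1.52)² = 4.8885.
Posterior: Inv-Gamma(4.8 + 6/2, 13.5 + 4.8885/2) = Inv-Gamma(7.80, 15.94425).
E[σ²|data] = β/(α−1) = 15.94425/6.80 = 2.3447.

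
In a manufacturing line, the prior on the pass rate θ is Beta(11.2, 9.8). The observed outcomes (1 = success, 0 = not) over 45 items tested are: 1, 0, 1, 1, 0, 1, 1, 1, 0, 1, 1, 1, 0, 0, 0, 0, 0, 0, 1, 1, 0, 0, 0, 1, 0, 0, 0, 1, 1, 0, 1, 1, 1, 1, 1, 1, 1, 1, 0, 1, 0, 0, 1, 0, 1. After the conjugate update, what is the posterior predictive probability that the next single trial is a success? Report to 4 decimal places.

0.5485

The Beta prior is conjugate to a Binomial/Bernoulli likelihood; the update adds successes to α and failures to β.
Posterior: Beta(α+k, β+n−k) = Beta(11.2+25, 9.8+20) = Beta(36.2, 29.8).
For a single future Bernoulli trial, P(success | data) = α/(α+β) = 0.5485.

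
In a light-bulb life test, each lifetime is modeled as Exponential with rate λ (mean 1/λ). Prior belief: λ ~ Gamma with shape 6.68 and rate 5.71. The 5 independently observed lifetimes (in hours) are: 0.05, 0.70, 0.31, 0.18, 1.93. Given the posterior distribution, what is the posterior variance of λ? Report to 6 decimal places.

With a Gamma(shape α, rate β) prior on the exponential rate λ, the posterior after n observations with total T = Σxᵢ is Gamma(α+n, β+T).
Sum of observations T = 3.17 hours; n = 5.
Posterior: Gamma(6.68+5, 5.71+3.17) = Gamma(11.68, 8.88).
Var = α/β² = 0.148121.

0.148121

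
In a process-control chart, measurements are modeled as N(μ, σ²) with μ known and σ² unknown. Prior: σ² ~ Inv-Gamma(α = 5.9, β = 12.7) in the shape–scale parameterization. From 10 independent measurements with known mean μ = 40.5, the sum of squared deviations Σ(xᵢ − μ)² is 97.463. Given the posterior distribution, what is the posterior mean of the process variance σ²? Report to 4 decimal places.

6.2052

With known mean μ and an Inverse-Gamma(α, β) prior on σ², the Normal likelihood is conjugate: posterior is Inv-Gamma(α + n/2, β + Σ(xᵢ−μ)²/2).
Posterior: Inv-Gamma(5.9 + 10/2, 12.7 + 97.463/2) = Inv-Gamma(10.90, 61.4315).
E[σ²|data] = β/(α−1) = 61.4315/9.90 = 6.2052.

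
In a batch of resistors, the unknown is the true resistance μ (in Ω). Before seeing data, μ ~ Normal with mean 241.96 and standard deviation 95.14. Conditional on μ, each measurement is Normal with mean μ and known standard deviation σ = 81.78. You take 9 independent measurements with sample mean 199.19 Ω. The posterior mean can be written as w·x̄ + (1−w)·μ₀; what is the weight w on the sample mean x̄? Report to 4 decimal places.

For Normal data with known variance σ², a Normal(μ₀, σ₀²) prior on μ is conjugate. Posterior precision = 1/σ₀² + n/σ²; posterior mean is the precision-weighted average of μ₀ and x̄.
σ₀² = 95.14² = 9051.6196, σ² = 81.78² = 6687.9684. Prior precision 1/σ₀² = 1/9051.6196; data precision n/σ² = 9/6687.9684.
w = (n/σ²)/(1/σ₀² + n/σ²) = n·σ₀²/(σ² + n·σ₀²) = 9·9051.6196/(6687.9684 + 9·9051.6196) = 81464.5764/88152.5448 = 0.9241.

0.9241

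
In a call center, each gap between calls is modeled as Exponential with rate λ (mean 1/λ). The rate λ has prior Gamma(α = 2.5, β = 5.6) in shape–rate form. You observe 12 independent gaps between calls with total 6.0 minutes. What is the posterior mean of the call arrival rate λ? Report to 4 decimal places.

With a Gamma(shape α, rate β) prior on the exponential rate λ, the posterior after n observations with total T = Σxᵢ is Gamma(α+n, β+T).
Posterior: Gamma(2.5+12, 5.6+6.0) = Gamma(14.5, 11.6).
Posterior mean of λ = α/β = 14.5/11.6 = 1.2500.

1.2500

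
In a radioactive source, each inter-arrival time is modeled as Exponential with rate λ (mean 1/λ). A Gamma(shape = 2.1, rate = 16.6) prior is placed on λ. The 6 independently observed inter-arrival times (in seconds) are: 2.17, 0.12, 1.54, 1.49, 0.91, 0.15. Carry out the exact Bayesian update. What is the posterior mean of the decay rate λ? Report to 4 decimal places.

With a Gamma(shape α, rate β) prior on the exponential rate λ, the posterior after n observations with total T = Σxᵢ is Gamma(α+n, β+T).
Sum of observations T = 6.38 seconds; n = 6.
Posterior: Gamma(2.1+6, 16.6+6.38) = Gamma(8.1, 22.98).
Posterior mean of λ = α/β = 8.1/22.98 = 0.3525.

0.3525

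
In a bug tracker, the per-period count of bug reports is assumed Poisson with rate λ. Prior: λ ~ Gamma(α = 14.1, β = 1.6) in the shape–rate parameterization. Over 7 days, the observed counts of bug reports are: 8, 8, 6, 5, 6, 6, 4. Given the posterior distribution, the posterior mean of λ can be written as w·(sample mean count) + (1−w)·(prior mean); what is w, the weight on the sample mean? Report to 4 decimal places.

With a Gamma(shape α, rate β) prior, the Poisson likelihood is conjugate: the posterior is Gamma(α + ΣXᵢ, β + n).
Posterior mean = (α₀+S)/(β₀+n) = [n/(β₀+n)]·(S/n) + [β₀/(β₀+n)]·(α₀/β₀), so only n and β₀ enter the weight.
Weight on data w = n/(β₀+n) = 7/(1.6+7) = 7/8.6 = 0.8140.

0.8140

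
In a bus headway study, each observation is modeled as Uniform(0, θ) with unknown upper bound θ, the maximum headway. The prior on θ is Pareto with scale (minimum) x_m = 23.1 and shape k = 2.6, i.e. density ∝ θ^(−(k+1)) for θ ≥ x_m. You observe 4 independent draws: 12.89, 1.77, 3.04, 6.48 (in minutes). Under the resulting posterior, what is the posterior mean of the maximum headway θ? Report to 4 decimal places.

A Pareto(scale x_m, shape k) prior on the upper bound θ of Uniform(0, θ) is conjugate: posterior is Pareto(max(x_m, max xᵢ), k + n).
Sample maximum = 12.89; prior scale x_m = 23.1 → posterior scale = max = 23.10.
Posterior shape = 2.6 + 4 = 6.6.
E[θ|data] = k·x_m/(k−1) = 6.6·23.10/5.6 = 27.2250.

27.2250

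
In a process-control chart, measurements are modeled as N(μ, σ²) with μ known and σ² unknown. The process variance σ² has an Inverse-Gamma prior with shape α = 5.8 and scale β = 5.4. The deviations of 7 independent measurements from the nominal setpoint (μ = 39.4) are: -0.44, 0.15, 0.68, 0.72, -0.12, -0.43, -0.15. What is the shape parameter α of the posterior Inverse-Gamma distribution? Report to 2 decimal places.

9.30

With known mean μ and an Inverse-Gamma(α, β) prior on σ², the Normal likelihood is conjugate: posterior is Inv-Gamma(α + n/2, β + Σ(xᵢ−μ)²/2).
Σ(xᵢ−μ)² = (-0.44)² + (0.15)² + (0.68)² + (0.72)² + (-0.12)² + (-0.43)² + (-0.15)² = 1.4187.
Posterior: Inv-Gamma(5.8 + 7/2, 5.4 + 1.4187/2) = Inv-Gamma(9.30, 6.10935).
Posterior α = 9.30.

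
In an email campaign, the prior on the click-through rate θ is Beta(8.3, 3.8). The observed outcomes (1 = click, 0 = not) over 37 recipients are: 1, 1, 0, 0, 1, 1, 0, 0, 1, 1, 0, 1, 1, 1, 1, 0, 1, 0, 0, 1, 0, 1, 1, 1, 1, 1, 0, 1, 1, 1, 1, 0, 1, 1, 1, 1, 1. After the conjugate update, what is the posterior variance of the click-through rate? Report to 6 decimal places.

0.004203

The Beta prior is conjugate to a Binomial/Bernoulli likelihood; the update adds successes to α and failures to β.
Posterior: Beta(α+k, β+n−k) = Beta(8.3+26, 3.8+11) = Beta(34.3, 14.8).
Var = αβ/((α+β)²(α+β+1)) = 34.3·14.8/(49.1²·50.1) = 0.004203.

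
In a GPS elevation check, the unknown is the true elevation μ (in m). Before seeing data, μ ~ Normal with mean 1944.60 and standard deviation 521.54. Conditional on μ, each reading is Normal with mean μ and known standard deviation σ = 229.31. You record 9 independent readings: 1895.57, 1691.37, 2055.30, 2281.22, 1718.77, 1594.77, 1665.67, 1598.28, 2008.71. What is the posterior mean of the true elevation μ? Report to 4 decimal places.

1836.7238

For Normal data with known variance σ², a Normal(μ₀, σ₀²) prior on μ is conjugate. Posterior precision = 1/σ₀² + n/σ²; posterior mean is the precision-weighted average of μ₀ and x̄.
Σxᵢ = 1895.57 + 1691.37 + 2055.30 + 2281.22 + 1718.77 + 1594.77 + 1665.67 + 1598.28 + 2008.71 = 16509.66, so n·x̄ = 16509.66.
σ₀² = 521.54² = 272003.9716, σ² = 229.31² = 52583.0761; σ² + n·σ₀² = 52583.0761 + 9·272003.9716 = 2500618.8205.
Posterior mean = (μ₀/σ₀² + n·x̄/σ²)/(1/σ₀² + n/σ²) = (σ²·μ₀ + σ₀²·n·x̄)/(σ² + n·σ₀²) = (52583.0761·1944.60 + 272003.9716·16509.66)/2500618.8205 = 4592946139.549716/2500618.8205 = 1836.7238.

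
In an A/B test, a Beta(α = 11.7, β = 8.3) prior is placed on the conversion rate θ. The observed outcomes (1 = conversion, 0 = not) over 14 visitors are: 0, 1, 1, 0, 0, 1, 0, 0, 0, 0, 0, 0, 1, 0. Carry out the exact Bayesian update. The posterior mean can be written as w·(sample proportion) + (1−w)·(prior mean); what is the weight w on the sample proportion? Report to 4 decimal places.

0.4118

The Beta prior is conjugate to a Binomial/Bernoulli likelihood; the update adds successes to α and failures to β.
Posterior mean = (α₀+k)/(α₀+β₀+n) = [n/(α₀+β₀+n)]·(k/n) + [(α₀+β₀)/(α₀+β₀+n)]·α₀/(α₀+β₀), so only n and the prior enter the weight.
The weight on the data is w = n/(α₀+β₀+n) = 14/(11.7+8.3+14) = 14/34.0 = 0.4118.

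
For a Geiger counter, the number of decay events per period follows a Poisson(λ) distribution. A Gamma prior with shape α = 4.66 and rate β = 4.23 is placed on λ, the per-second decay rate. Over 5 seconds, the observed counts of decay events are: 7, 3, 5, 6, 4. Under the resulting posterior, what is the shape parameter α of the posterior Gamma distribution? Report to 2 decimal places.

With a Gamma(shape α, rate β) prior, the Poisson likelihood is conjugate: the posterior is Gamma(α + ΣXᵢ, β + n).
Sum of counts S = 25 over n = 5 seconds.
Posterior: Gamma(α+S, β+n) = Gamma(4.66+25, 4.23+5) = Gamma(29.66, 9.23).
Posterior α = 29.66.

29.66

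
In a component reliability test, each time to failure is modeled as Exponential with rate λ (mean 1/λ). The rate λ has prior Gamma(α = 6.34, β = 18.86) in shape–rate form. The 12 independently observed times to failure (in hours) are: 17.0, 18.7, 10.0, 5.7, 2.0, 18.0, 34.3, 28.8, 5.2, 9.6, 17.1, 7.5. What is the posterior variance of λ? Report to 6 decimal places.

With a Gamma(shape α, rate β) prior on the exponential rate λ, the posterior after n observations with total T = Σxᵢ is Gamma(α+n, β+T).
Sum of observations T = 173.9 hours; n = 12.
Posterior: Gamma(6.34+12, 18.86+173.9) = Gamma(18.34, 192.76).
Var = α/β² = 0.000494.

0.000494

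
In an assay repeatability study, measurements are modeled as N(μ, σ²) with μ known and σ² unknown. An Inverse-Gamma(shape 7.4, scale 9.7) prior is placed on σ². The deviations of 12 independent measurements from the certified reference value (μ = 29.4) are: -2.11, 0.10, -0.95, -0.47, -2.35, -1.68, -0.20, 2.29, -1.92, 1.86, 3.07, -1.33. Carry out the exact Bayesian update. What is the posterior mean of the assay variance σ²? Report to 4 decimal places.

2.2965

With known mean μ and an Inverse-Gamma(α, β) prior on σ², the Normal likelihood is conjugate: posterior is Inv-Gamma(α + n/2, β + Σ(xᵢ−μ)²/2).
Σ(xᵢ−μ)² = (-2.11)² + (0.10)² + (-0.95)² + (-0.47)² + (-2.35)² + (-1.68)² + (-0.20)² + (2.29)² + (-1.92)² + (1.86)² + (3.07)² + (-1.33)² = 37.5543.
Posterior: Inv-Gamma(7.4 + 12/2, 9.7 + 37.5543/2) = Inv-Gamma(13.40, 28.47715).
E[σ²|data] = β/(α−1) = 28.47715/12.40 = 2.2965.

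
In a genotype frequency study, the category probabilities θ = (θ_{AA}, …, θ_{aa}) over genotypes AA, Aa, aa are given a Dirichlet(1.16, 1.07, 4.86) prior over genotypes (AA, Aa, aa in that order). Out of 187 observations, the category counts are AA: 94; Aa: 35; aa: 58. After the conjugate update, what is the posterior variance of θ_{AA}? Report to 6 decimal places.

0.001281

The Dirichlet prior is conjugate to the Multinomial likelihood: each posterior αⱼ = prior αⱼ + observed count nⱼ.
Posterior concentration: (95.16, 36.07, 62.86), total = 194.09.
Var[θ_j] = α_j(Σα−α_j)/((Σα)²(Σα+1)) = 95.16·98.93/(194.09²·195.09) = 0.001281.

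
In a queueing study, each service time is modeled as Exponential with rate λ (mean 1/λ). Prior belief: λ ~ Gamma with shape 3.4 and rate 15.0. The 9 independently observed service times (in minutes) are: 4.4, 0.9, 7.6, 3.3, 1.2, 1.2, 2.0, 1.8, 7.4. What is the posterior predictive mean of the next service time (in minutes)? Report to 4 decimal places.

With a Gamma(shape α, rate β) prior on the exponential rate λ, the posterior after n observations with total T = Σxᵢ is Gamma(α+n, β+T).
Sum of observations T = 29.8 minutes; n = 9.
Posterior: Gamma(3.4+9, 15.0+29.8) = Gamma(12.4, 44.8).
The predictive distribution for the next observation is Lomax; its mean is β/(α−1) = 44.8/11.4 = 3.9298.

3.9298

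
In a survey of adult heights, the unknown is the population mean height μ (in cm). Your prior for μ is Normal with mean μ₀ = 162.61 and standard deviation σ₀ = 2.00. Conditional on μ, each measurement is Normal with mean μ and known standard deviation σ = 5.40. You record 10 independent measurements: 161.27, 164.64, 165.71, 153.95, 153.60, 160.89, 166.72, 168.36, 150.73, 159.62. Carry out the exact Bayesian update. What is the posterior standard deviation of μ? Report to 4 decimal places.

1.2987

For Normal data with known variance σ², a Normal(μ₀, σ₀²) prior on μ is conjugate. Posterior precision = 1/σ₀² + n/σ²; posterior mean is the precision-weighted average of μ₀ and x̄.
σ₀² = 2.00² = 4, σ² = 5.40² = 29.16; σ² + n·σ₀² = 29.16 + 10·4 = 69.16.
Posterior precision = 1/σ₀² + n/σ² = 1/4 + 10/29.16 = (σ² + n·σ₀²)/(σ₀²σ²) = 69.16/(4·29.16); posterior variance σₙ² = σ₀²σ²/(σ² + n·σ₀²) = 4·29.16/69.16 = 1.686524.
Posterior SD = √σₙ² = √(4·29.16/69.16) = 1.2987.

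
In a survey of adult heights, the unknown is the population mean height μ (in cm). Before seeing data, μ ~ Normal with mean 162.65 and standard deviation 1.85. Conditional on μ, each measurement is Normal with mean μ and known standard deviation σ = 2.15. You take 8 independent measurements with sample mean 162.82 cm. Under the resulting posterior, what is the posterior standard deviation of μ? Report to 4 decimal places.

For Normal data with known variance σ², a Normal(μ₀, σ₀²) prior on μ is conjugate. Posterior precision = 1/σ₀² + n/σ²; posterior mean is the precision-weighted average of μ₀ and x̄.
σ₀² = 1.85² = 3.4225, σ² = 2.15² = 4.6225; σ² + n·σ₀² = 4.6225 + 8·3.4225 = 32.0025.
Posterior precision = 1/σ₀² + n/σ² = 1/3.4225 + 8/4.6225 = (σ² + n·σ₀²)/(σ₀²σ²) = 32.0025/(3.4225·4.6225); posterior variance σₙ² = σ₀²σ²/(σ² + n·σ₀²) = 3.4225·4.6225/32.0025 = 0.494352.
Posterior SD = √σₙ² = √(3.4225·4.6225/32.0025) = 0.7031.

0.7031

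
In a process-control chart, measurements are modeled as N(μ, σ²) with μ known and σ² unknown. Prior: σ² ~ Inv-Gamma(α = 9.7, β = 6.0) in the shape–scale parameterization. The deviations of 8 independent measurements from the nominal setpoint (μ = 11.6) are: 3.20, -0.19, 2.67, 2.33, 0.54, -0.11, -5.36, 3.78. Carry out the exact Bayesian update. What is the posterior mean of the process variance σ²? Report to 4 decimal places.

With known mean μ and an Inverse-Gamma(α, β) prior on σ², the Normal likelihood is conjugate: posterior is Inv-Gamma(α + n/2, β + Σ(xᵢ−μ)²/2).
Σ(xᵢ−μ)² = (3.20)² + (-0.19)² + (2.67)² + (2.33)² + (0.54)² + (-0.11)² + (-5.36)² + (3.78)² = 66.1556.
Posterior: Inv-Gamma(9.7 + 8/2, 6.0 + 66.1556/2) = Inv-Gamma(13.70, 39.07780).
E[σ²|data] = β/(α−1) = 39.07780/12.70 = 3.0770.

3.0770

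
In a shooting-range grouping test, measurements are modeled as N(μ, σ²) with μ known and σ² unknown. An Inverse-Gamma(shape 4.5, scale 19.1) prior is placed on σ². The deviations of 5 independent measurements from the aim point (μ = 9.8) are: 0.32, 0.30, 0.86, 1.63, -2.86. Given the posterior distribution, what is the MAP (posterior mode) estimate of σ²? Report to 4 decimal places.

3.1230

With known mean μ and an Inverse-Gamma(α, β) prior on σ², the Normal likelihood is conjugate: posterior is Inv-Gamma(α + n/2, β + Σ(xᵢ−μ)²/2).
Σ(xᵢ−μ)² = (0.32)² + (0.30)² + (0.86)² + (1.63)² + (-2.86)² = 11.7685.
Posterior: Inv-Gamma(4.5 + 5/2, 19.1 + 11.7685/2) = Inv-Gamma(7.00, 24.98425).
Mode = β/(α+1) = 24.98425/8.00 = 3.1230.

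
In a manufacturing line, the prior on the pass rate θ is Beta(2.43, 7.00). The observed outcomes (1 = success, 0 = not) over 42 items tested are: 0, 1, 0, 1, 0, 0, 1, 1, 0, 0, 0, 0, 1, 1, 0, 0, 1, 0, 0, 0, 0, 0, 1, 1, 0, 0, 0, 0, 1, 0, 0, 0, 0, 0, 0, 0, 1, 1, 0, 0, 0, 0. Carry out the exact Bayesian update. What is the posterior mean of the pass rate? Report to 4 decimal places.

0.2806

The Beta prior is conjugate to a Binomial/Bernoulli likelihood; the update adds successes to α and failures to β.
Posterior: Beta(α+k, β+n−k) = Beta(2.43+12, 7.00+30) = Beta(14.43, 37.00).
Posterior mean = α/(α+β) = 14.43/51.43 = 0.2806.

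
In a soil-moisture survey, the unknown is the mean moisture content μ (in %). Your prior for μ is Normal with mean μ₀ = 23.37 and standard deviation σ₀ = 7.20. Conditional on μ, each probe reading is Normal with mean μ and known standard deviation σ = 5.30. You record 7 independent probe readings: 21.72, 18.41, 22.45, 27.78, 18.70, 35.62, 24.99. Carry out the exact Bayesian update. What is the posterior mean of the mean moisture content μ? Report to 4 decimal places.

For Normal data with known variance σ², a Normal(μ₀, σ₀²) prior on μ is conjugate. Posterior precision = 1/σ₀² + n/σ²; posterior mean is the precision-weighted average of μ₀ and x̄.
Σxᵢ = 21.72 + 18.41 + 22.45 + 27.78 + 18.70 + 35.62 + 24.99 = 169.67, so n·x̄ = 169.67.
σ₀² = 7.20² = 51.84, σ² = 5.30² = 28.09; σ² + n·σ₀² = 28.09 + 7·51.84 = 390.97.
Posterior mean = (μ₀/σ₀² + n·x̄/σ²)/(1/σ₀² + n/σ²) = (σ²·μ₀ + σ₀²·n·x̄)/(σ² + n·σ₀²) = (28.09·23.37 + 51.84·169.67)/390.97 = 9452.1561/390.97 = 24.1762.

24.1762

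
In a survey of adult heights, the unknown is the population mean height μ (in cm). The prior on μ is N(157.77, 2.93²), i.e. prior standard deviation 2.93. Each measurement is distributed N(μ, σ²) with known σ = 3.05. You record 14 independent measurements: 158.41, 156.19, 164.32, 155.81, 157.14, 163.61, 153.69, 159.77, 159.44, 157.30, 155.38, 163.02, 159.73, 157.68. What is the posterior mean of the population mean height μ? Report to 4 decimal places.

158.6126

For Normal data with known variance σ², a Normal(μ₀, σ₀²) prior on μ is conjugate. Posterior precision = 1/σ₀² + n/σ²; posterior mean is the precision-weighted average of μ₀ and x̄.
Σxᵢ = 158.41 + 156.19 + 164.32 + 155.81 + 157.14 + 163.61 + 153.69 + 159.77 + 159.44 + 157.30 + 155.38 + 163.02 + 159.73 + 157.68 = 2221.49, so n·x̄ = 2221.49.
σ₀² = 2.93² = 8.5849, σ² = 3.05² = 9.3025; σ² + n·σ₀² = 9.3025 + 14·8.5849 = 129.4911.
Posterior mean = (μ₀/σ₀² + n·x̄/σ²)/(1/σ₀² + n/σ²) = (σ²·μ₀ + σ₀²·n·x̄)/(σ² + n·σ₀²) = (9.3025·157.77 + 8.5849·2221.49)/129.4911 = 20538.924926/129.4911 = 158.6126.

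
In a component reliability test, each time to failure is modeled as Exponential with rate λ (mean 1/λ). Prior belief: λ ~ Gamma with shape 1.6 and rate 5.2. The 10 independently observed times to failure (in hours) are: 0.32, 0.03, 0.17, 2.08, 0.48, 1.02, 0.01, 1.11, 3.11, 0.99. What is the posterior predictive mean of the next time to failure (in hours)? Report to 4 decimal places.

With a Gamma(shape α, rate β) prior on the exponential rate λ, the posterior after n observations with total T = Σxᵢ is Gamma(α+n, β+T).
Sum of observations T = 9.32 hours; n = 10.
Posterior: Gamma(1.6+10, 5.2+9.32) = Gamma(11.6, 14.52).
The predictive distribution for the next observation is Lomax; its mean is β/(α−1) = 14.52/10.6 = 1.3698.

1.3698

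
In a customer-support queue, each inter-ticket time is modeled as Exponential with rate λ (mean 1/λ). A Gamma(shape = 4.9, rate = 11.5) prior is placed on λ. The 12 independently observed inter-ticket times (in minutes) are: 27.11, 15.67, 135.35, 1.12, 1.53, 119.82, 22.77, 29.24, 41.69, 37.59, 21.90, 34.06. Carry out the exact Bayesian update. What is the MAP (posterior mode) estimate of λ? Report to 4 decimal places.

With a Gamma(shape α, rate β) prior on the exponential rate λ, the posterior after n observations with total T = Σxᵢ is Gamma(α+n, β+T).
Sum of observations T = 487.85 minutes; n = 12.
Posterior: Gamma(4.9+12, 11.5+487.85) = Gamma(16.9, 499.35).
Mode = (α−1)/β = 0.0318.

0.0318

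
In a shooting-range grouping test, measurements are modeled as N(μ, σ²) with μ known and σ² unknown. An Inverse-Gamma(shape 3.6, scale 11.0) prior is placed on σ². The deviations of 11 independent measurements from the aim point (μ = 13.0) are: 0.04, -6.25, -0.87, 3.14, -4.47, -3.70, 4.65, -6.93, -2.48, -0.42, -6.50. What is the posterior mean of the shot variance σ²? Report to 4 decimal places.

With known mean μ and an Inverse-Gamma(α, β) prior on σ², the Normal likelihood is conjugate: posterior is Inv-Gamma(α + n/2, β + Σ(xᵢ−μ)²/2).
Σ(xᵢ−μ)² = (0.04)² + (-6.25)² + (-0.87)² + (3.14)² + (-4.47)² + (-3.70)² + (4.65)² + (-6.93)² + (-2.48)² + (-0.42)² + (-6.50)² = 201.5757.
Posterior: Inv-Gamma(3.6 + 11/2, 11.0 + 201.5757/2) = Inv-Gamma(9.10, 111.78785).
E[σ²|data] = β/(α−1) = 111.78785/8.10 = 13.8010.

13.8010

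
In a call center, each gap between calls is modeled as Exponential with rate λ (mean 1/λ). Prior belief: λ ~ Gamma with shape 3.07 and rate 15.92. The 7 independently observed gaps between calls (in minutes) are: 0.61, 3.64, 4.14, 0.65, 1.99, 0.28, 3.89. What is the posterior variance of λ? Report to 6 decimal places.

0.010398

With a Gamma(shape α, rate β) prior on the exponential rate λ, the posterior after n observations with total T = Σxᵢ is Gamma(α+n, β+T).
Sum of observations T = 15.20 minutes; n = 7.
Posterior: Gamma(3.07+7, 15.92+15.20) = Gamma(10.07, 31.12).
Var = α/β² = 0.010398.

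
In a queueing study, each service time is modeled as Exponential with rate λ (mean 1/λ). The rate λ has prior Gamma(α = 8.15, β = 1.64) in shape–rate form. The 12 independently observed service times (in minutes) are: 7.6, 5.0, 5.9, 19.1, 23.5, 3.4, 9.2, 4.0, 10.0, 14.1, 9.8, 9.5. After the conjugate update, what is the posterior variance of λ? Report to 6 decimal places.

With a Gamma(shape α, rate β) prior on the exponential rate λ, the posterior after n observations with total T = Σxᵢ is Gamma(α+n, β+T).
Sum of observations T = 121.1 minutes; n = 12.
Posterior: Gamma(8.15+12, 1.64+121.1) = Gamma(20.15, 122.74).
Var = α/β² = 0.001338.

0.001338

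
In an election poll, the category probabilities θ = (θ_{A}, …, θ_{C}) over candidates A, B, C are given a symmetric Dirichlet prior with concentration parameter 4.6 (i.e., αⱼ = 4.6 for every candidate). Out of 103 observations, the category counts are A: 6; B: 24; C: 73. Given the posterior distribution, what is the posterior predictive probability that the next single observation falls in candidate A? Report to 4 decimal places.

The Dirichlet prior is conjugate to the Multinomial likelihood: each posterior αⱼ = prior αⱼ + observed count nⱼ.
Posterior concentration: (10.6, 28.6, 77.6), total = 116.8.
P(next = A | data) = α_{A}/Σα = 0.0908.

0.0908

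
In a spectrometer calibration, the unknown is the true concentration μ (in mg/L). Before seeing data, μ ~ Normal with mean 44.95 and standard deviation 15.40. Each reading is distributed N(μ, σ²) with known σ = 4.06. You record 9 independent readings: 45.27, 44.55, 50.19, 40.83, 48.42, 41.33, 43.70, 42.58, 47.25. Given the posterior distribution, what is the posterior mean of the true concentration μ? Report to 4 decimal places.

For Normal data with known variance σ², a Normal(μ₀, σ₀²) prior on μ is conjugate. Posterior precision = 1/σ₀² + n/σ²; posterior mean is the precision-weighted average of μ₀ and x̄.
Σxᵢ = 45.27 + 44.55 + 50.19 + 40.83 + 48.42 + 41.33 + 43.70 + 42.58 + 47.25 = 404.12, so n·x̄ = 404.12.
σ₀² = 15.40² = 237.16, σ² = 4.06² = 16.4836; σ² + n·σ₀² = 16.4836 + 9·237.16 = 2150.9236.
Posterior mean = (μ₀/σ₀² + n·x̄/σ²)/(1/σ₀² + n/σ²) = (σ²·μ₀ + σ₀²·n·x̄)/(σ² + n·σ₀²) = (16.4836·44.95 + 237.16·404.12)/2150.9236 = 96582.03702/2150.9236 = 44.9026.

44.9026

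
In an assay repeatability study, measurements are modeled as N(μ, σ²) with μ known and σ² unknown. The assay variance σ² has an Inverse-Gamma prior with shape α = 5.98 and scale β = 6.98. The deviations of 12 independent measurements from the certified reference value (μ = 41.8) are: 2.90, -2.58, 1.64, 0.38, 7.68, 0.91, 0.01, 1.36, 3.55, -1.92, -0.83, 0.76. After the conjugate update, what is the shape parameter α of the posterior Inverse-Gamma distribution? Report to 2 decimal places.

11.98

With known mean μ and an Inverse-Gamma(α, β) prior on σ², the Normal likelihood is conjugate: posterior is Inv-Gamma(α + n/2, β + Σ(xᵢ−μ)²/2).
Σ(xᵢ−μ)² = (2.90)² + (-2.58)² + (1.64)² + (0.38)² + (7.68)² + (0.91)² + (0.01)² + (1.36)² + (3.55)² + (-1.92)² + (-0.83)² + (0.76)² = 97.1160.
Posterior: Inv-Gamma(5.98 + 12/2, 6.98 + 97.1160/2) = Inv-Gamma(11.98, 55.53800).
Posterior α = 11.98.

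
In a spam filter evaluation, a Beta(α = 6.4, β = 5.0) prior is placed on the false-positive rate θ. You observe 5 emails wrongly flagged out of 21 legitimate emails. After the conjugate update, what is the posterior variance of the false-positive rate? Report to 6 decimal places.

The Beta prior is conjugate to a Binomial/Bernoulli likelihood; the update adds successes to α and failures to β.
Posterior: Beta(α+k, β+n−k) = Beta(6.4+5, 5.0+16) = Beta(11.4, 21.0).
Var = αβ/((α+β)²(α+β+1)) = 11.4·21.0/(32.4²·33.4) = 0.006828.

0.006828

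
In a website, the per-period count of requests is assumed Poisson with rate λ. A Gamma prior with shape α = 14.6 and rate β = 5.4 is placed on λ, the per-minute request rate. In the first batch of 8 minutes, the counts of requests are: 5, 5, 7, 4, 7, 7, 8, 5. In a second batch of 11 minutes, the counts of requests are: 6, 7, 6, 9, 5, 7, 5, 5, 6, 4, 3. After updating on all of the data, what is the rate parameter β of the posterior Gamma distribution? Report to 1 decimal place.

With a Gamma(shape α, rate β) prior, the Poisson likelihood is conjugate: the posterior is Gamma(α + ΣXᵢ, β + n).
Batch 1: sum of counts S = 48 over n = 8 minutes.
After batch 1: Gamma(α+S, β+n) = Gamma(14.6+48, 5.4+8) = Gamma(62.6, 13.4).
Batch 2: sum of counts S = 63 over n = 11 minutes.
After batch 2: Gamma(α+S, β+n) = Gamma(62.6+63, 13.4+11) = Gamma(125.6, 24.4).
Posterior β = 24.4.

24.4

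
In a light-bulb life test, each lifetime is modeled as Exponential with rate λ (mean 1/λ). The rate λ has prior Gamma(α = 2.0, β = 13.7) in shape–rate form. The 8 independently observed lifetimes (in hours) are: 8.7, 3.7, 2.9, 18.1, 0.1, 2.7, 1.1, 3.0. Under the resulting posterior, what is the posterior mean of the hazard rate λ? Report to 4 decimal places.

0.1852

With a Gamma(shape α, rate β) prior on the exponential rate λ, the posterior after n observations with total T = Σxᵢ is Gamma(α+n, β+T).
Sum of observations T = 40.3 hours; n = 8.
Posterior: Gamma(2.0+8, 13.7+40.3) = Gamma(10.0, 54.0).
Posterior mean of λ = α/β = 10.0/54.0 = 0.1852.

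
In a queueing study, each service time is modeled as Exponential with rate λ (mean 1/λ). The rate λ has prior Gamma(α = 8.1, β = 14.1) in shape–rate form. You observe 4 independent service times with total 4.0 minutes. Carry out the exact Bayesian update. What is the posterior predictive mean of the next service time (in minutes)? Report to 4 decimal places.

With a Gamma(shape α, rate β) prior on the exponential rate λ, the posterior after n observations with total T = Σxᵢ is Gamma(α+n, β+T).
Posterior: Gamma(8.1+4, 14.1+4.0) = Gamma(12.1, 18.1).
The predictive distribution for the next observation is Lomax; its mean is β/(α−1) = 18.1/11.1 = 1.6306.

1.6306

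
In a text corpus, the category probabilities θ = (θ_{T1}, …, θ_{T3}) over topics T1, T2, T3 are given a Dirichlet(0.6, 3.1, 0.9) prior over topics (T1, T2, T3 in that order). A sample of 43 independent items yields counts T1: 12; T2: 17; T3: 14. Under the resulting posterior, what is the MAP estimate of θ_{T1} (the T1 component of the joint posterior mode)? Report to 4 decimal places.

The Dirichlet prior is conjugate to the Multinomial likelihood: each posterior αⱼ = prior αⱼ + observed count nⱼ.
Posterior concentration: (12.6, 20.1, 14.9), total = 47.6.
Joint mode component: (α_{T1}−1)/(Σα−K) = 11.6/44.6 = 0.2601.

0.2601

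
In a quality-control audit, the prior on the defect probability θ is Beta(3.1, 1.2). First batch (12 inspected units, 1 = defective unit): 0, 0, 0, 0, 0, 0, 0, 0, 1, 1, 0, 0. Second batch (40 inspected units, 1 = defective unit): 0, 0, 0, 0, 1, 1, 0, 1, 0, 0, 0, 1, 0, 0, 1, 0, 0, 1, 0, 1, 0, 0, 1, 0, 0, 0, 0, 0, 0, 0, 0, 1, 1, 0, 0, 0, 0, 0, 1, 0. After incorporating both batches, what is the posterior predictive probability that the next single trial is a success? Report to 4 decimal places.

0.2860

The Beta prior is conjugate to a Binomial/Bernoulli likelihood; the update adds successes to α and failures to β.
After batch 1: Beta(3.1+2, 1.2+10) = Beta(5.1, 11.2).
After batch 2: Beta(5.1+11, 11.2+29) = Beta(16.1, 40.2).
For a single future Bernoulli trial, P(success | data) = α/(α+β) = 0.2860.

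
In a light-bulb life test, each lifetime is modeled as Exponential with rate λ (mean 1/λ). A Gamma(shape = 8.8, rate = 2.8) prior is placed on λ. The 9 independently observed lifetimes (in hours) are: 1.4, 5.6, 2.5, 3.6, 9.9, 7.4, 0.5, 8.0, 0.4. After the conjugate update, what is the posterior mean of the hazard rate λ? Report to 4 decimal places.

0.4228

With a Gamma(shape α, rate β) prior on the exponential rate λ, the posterior after n observations with total T = Σxᵢ is Gamma(α+n, β+T).
Sum of observations T = 39.3 hours; n = 9.
Posterior: Gamma(8.8+9, 2.8+39.3) = Gamma(17.8, 42.1).
Posterior mean of λ = α/β = 17.8/42.1 = 0.4228.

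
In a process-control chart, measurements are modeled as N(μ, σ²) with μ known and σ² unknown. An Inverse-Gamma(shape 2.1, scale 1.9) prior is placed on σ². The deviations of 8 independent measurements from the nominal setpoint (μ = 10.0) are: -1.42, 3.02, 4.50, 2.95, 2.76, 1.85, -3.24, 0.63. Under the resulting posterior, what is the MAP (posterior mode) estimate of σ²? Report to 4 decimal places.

With known mean μ and an Inverse-Gamma(α, β) prior on σ², the Normal likelihood is conjugate: posterior is Inv-Gamma(α + n/2, β + Σ(xᵢ−μ)²/2).
Σ(xᵢ−μ)² = (-1.42)² + (3.02)² + (4.50)² + (2.95)² + (2.76)² + (1.85)² + (-3.24)² + (0.63)² = 62.0239.
Posterior: Inv-Gamma(2.1 + 8/2, 1.9 + 62.0239/2) = Inv-Gamma(6.10, 32.91195).
Mode = β/(α+1) = 32.91195/7.10 = 4.6355.

4.6355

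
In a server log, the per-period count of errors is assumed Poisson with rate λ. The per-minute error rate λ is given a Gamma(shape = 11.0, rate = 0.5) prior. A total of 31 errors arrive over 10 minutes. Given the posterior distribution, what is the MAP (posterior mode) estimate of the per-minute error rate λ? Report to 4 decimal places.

3.9048

With a Gamma(shape α, rate β) prior, the Poisson likelihood is conjugate: the posterior is Gamma(α + ΣXᵢ, β + n).
Posterior: Gamma(α+S, β+n) = Gamma(11.0+31, 0.5+10) = Gamma(42.0, 10.5).
Mode of Gamma(α,β) for α≥1 is (α−1)/β = 41.0/10.5 = 3.9048.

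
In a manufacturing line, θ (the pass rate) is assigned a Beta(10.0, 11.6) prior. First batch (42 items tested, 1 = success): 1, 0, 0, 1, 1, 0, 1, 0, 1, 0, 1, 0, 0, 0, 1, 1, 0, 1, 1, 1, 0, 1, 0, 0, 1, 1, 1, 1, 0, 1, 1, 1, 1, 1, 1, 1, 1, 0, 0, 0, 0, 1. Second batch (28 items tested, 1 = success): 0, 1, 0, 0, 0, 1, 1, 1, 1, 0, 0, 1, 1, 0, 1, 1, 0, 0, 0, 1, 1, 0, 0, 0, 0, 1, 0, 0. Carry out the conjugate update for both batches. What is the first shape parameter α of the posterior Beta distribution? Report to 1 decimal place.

The Beta prior is conjugate to a Binomial/Bernoulli likelihood; the update adds successes to α and failures to β.
After batch 1: Beta(10.0+25, 11.6+17) = Beta(35.0, 28.6).
After batch 2: Beta(35.0+12, 28.6+16) = Beta(47.0, 44.6).
Posterior α = 47.0.

47.0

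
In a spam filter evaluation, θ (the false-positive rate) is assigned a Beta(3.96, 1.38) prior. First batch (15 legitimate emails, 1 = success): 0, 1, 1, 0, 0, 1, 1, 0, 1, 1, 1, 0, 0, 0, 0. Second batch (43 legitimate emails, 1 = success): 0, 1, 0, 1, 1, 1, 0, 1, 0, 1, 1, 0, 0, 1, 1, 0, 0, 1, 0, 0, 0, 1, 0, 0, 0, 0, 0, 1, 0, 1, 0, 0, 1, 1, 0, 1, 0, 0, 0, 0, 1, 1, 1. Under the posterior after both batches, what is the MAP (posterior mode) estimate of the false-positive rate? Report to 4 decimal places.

The Beta prior is conjugate to a Binomial/Bernoulli likelihood; the update adds successes to α and failures to β.
After batch 1: Beta(3.96+7, 1.38+8) = Beta(10.96, 9.38).
After batch 2: Beta(10.96+19, 9.38+24) = Beta(29.96, 33.38).
Mode of Beta(a,b) for a,b>1 is (a−1)/(a+b−2) = 28.96/61.34 = 0.4721.

0.4721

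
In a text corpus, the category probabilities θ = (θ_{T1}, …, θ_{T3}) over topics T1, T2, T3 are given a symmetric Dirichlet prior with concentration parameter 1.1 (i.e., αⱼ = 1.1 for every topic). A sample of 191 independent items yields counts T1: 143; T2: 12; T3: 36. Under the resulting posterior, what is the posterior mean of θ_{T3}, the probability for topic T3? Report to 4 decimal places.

The Dirichlet prior is conjugate to the Multinomial likelihood: each posterior αⱼ = prior αⱼ + observed count nⱼ.
Posterior concentration: (144.1, 13.1, 37.1), total = 194.3.
E[θ_{T3}|data] = α_{T3}/Σα = 37.1/194.3 = 0.1909.

0.1909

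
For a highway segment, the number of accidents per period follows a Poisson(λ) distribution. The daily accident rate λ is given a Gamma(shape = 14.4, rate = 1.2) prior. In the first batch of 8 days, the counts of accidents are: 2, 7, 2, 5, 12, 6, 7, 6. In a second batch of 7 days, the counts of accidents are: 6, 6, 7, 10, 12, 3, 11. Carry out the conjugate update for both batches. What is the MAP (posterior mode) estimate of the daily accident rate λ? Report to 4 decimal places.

7.1235

With a Gamma(shape α, rate β) prior, the Poisson likelihood is conjugate: the posterior is Gamma(α + ΣXᵢ, β + n).
Batch 1: sum of counts S = 47 over n = 8 days.
After batch 1: Gamma(α+S, β+n) = Gamma(14.4+47, 1.2+8) = Gamma(61.4, 9.2).
Batch 2: sum of counts S = 55 over n = 7 days.
After batch 2: Gamma(α+S, β+n) = Gamma(61.4+55, 9.2+7) = Gamma(116.4, 16.2).
Mode of Gamma(α,β) for α≥1 is (α−1)/β = 115.4/16.2 = 7.1235.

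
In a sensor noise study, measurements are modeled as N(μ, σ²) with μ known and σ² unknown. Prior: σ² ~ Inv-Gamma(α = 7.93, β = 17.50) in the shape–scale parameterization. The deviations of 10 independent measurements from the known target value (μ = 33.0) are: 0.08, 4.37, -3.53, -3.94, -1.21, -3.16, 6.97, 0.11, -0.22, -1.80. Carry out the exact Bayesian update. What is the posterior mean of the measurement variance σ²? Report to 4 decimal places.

6.0947

With known mean μ and an Inverse-Gamma(α, β) prior on σ², the Normal likelihood is conjugate: posterior is Inv-Gamma(α + n/2, β + Σ(xᵢ−μ)²/2).
Σ(xᵢ−μ)² = (0.08)² + (4.37)² + (-3.53)² + (-3.94)² + (-1.21)² + (-3.16)² + (6.97)² + (0.11)² + (-0.22)² + (-1.80)² = 110.4189.
Posterior: Inv-Gamma(7.93 + 10/2, 17.50 + 110.4189/2) = Inv-Gamma(12.93, 72.70945).
E[σ²|data] = β/(α−1) = 72.70945/11.93 = 6.0947.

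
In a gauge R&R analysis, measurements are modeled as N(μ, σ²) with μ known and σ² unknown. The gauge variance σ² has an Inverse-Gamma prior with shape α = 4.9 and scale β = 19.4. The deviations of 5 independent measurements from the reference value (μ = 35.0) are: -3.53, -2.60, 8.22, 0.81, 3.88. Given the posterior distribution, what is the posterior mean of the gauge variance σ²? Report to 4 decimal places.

11.0390

With known mean μ and an Inverse-Gamma(α, β) prior on σ², the Normal likelihood is conjugate: posterior is Inv-Gamma(α + n/2, β + Σ(xᵢ−μ)²/2).
Σ(xᵢ−μ)² = (-3.53)² + (-2.60)² + (8.22)² + (0.81)² + (3.88)² = 102.4998.
Posterior: Inv-Gamma(4.9 + 5/2, 19.4 + 102.4998/2) = Inv-Gamma(7.40, 70.64990).
E[σ²|data] = β/(α−1) = 70.64990/6.40 = 11.0390.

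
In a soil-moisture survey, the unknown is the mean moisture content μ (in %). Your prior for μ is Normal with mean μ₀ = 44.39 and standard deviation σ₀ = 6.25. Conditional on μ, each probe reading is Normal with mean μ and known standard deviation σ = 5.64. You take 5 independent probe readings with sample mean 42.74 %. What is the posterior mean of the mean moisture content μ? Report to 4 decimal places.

For Normal data with known variance σ², a Normal(μ₀, σ₀²) prior on μ is conjugate. Posterior precision = 1/σ₀² + n/σ²; posterior mean is the precision-weighted average of μ₀ and x̄.
n·x̄ = 5·42.74 = 213.7.
σ₀² = 6.25² = 39.0625, σ² = 5.64² = 31.8096; σ² + n·σ₀² = 31.8096 + 5·39.0625 = 227.1221.
Posterior mean = (μ₀/σ₀² + n·x̄/σ²)/(1/σ₀² + n/σ²) = (σ²·μ₀ + σ₀²·n·x̄)/(σ² + n·σ₀²) = (31.8096·44.39 + 39.0625·213.7)/227.1221 = 9759.684394/227.1221 = 42.9711.

42.9711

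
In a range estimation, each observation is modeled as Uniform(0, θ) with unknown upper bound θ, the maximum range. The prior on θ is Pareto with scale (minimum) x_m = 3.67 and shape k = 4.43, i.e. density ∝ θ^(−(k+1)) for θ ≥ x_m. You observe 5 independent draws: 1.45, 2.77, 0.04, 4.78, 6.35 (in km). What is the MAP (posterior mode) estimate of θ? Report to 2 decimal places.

6.35

A Pareto(scale x_m, shape k) prior on the upper bound θ of Uniform(0, θ) is conjugate: posterior is Pareto(max(x_m, max xᵢ), k + n).
Sample maximum = 6.35; prior scale x_m = 3.67 → posterior scale = max = 6.35.
Posterior shape = 4.43 + 5 = 9.43.
The Pareto density is decreasing on [x_m, ∞), so the mode is x_m = 6.35.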